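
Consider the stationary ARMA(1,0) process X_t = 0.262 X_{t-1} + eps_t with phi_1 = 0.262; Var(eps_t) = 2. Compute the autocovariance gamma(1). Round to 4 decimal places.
\gamma(1) = 0.5626

Multiply the model equation by X_{t-k} and take expectations. With theta_0 = psi_0 = 1 and psi_j the MA(infinity) weights, this gives
  gamma(k) - sum_i phi_i gamma(k-i) = c_k,
  c_k = sigma^2 * sum_{j=k..q} theta_j psi_{j-k}   (c_k = 0 for k > q),
using gamma(-m) = gamma(m).
Pure AR (q = 0): c_0 = sigma^2 = 2, c_k = 0 for k >= 1.
Equations for k = 0 and k = 1 (AR order 1):
  gamma(0) = phi_1 gamma(1) + c_0
  gamma(1) = phi_1 gamma(0) + c_1
Substituting the second into the first: gamma(0) (1 - phi_1^2) = c_0 + phi_1 c_1, so
  gamma(0) = c_0 / (1 - phi_1^2) = 2 / (1 - (0.262)^2) = 2 / 0.931356 = 2.147407.
  gamma(1) = phi_1 gamma(0) = (0.262)(2.147407) = 0.562621.
Therefore gamma(1) = 0.5626 (to 4 decimal places).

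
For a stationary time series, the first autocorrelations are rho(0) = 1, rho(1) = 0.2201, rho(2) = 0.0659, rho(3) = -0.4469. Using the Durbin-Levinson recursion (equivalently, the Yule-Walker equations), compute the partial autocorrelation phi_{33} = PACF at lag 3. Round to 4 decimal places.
\phi_{33} = -0.4890

The PACF at lag k is phi_{kk}, the last component of the solution
to the Yule-Walker system G_k phi = r_k where
  (G_k)_{ij} = rho(|i - j|), (r_k)_i = rho(i), i,j = 1..k.
Equivalently, Durbin-Levinson gives phi_{kk} iteratively:
  phi_{11} = rho(1)
  phi_{kk} = [rho(k) - sum_{j=1..k-1} phi_{k-1,j} rho(k-j)]
            / [1 - sum_{j=1..k-1} phi_{k-1,j} rho(j)],
  phi_{k,j} = phi_{k-1,j} - phi_{kk} phi_{k-1,k-j},  j = 1..k-1.
Step k = 1:
  phi_11 = rho(1) = 0.2201.
Step k = 2:
  phi_22 = [rho(2) - phi_11 rho(1)] / [1 - phi_11 rho(1)] = [0.0659 - (0.2201)(0.2201)] / [1 - (0.2201)(0.2201)]
         = 0.01745599 / 0.95155599 = 0.018345.
  Update: phi_21 = phi_11 - phi_22 phi_11 = 0.2201 - (0.018345)(0.2201) = 0.216062.
Step k = 3:
  phi_33 = [rho(3) - phi_21 rho(2) - phi_22 rho(1)] / [1 - phi_21 rho(1) - phi_22 rho(2)]
    numerator   = -0.4469 - (0.216062)(0.0659) - (0.018345)(0.2201) = -0.46517617
    denominator = 1 - (0.216062)(0.2201) - (0.018345)(0.0659) = 0.95123577
  phi_33 = -0.46517617 / 0.95123577 = -0.489.
Therefore phi_{33} = -0.4890.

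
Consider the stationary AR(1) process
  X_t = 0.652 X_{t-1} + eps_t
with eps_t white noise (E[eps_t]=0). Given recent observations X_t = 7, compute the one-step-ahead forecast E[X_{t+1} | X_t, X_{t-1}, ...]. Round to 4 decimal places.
E[X_{t+1} \mid \mathcal F_t] = 4.5640

For an AR(p) model X_t = c + sum_i phi_i X_{t-i} + eps_t, the
one-step-ahead conditional mean is
  E[X_{t+1} | X_t, ...] = c + sum_i phi_i X_{t+1-i}.
Substitute known values:
  E[X_{t+1} | ...] = (0.652) * (7)
                   = 4.5640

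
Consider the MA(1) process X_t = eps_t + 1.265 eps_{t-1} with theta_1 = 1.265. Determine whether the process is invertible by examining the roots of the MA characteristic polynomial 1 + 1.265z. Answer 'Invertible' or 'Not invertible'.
\text{Not invertible}

The MA(q) characteristic polynomial is P(z) = 1 + 1.265z.
Invertibility requires all roots to lie outside the unit circle, i.e. |z| > 1 for every root.
This is linear in z: 1 + (1.265) z = 0  =>  z = -1/(1.265) = -0.790514,  |z| = 0.790514.
Moduli of all roots: 0.7905.
All moduli strictly greater than 1? No.
Verdict: Not invertible.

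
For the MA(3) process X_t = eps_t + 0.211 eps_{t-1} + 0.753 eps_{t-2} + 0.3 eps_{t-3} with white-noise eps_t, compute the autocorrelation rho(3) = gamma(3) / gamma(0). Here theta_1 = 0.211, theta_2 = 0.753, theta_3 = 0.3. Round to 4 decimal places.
\rho(3) = 0.1763

For an MA(q) process with theta_0 = 1, the autocovariance is
  gamma(k) = sigma^2 * sum_{i=0..q-k} theta_i * theta_{i+k},
and rho(k) = gamma(k) / gamma(0). Sigma^2 cancels.
  numerator   = (1)*(0.3) = 0.3.
  denominator = (1)^2 + (0.211)^2 + (0.753)^2 + (0.3)^2 = 1.70153.
  rho(3) = 0.3 / 1.70153 = 0.1763.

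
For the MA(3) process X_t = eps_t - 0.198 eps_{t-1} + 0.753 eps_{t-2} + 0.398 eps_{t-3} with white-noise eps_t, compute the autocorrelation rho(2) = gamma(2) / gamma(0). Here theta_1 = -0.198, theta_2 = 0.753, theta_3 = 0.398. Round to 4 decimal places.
\rho(2) = 0.3821

For an MA(q) process with theta_0 = 1, the autocovariance is
  gamma(k) = sigma^2 * sum_{i=0..q-k} theta_i * theta_{i+k},
and rho(k) = gamma(k) / gamma(0). Sigma^2 cancels.
  numerator   = (1)*(0.753) + (-0.198)*(0.398) = 0.674196.
  denominator = (1)^2 + (-0.198)^2 + (0.753)^2 + (0.398)^2 = 1.764617.
  rho(2) = 0.674196 / 1.764617 = 0.3821.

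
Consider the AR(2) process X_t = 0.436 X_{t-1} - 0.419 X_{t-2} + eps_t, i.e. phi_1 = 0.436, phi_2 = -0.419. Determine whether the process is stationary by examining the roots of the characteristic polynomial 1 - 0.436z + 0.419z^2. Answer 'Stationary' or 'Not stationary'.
\text{Stationary}

The AR(p) characteristic polynomial is P(z) = 1 - 0.436z + 0.419z^2.
Stationarity requires all roots to lie outside the unit circle, i.e. |z| > 1 for every root.
Set 1 + (-0.436) z + (0.419) z^2 = 0, i.e. a z^2 + b z + c = 0 with a = 0.419, b = -0.436, c = 1.
Discriminant D = b^2 - 4ac = (-0.436)^2 - 4*(0.419)*1 = 0.190096 - (1.676) = -1.485904.
D < 0, so the roots are the complex-conjugate pair z = (-b +/- i sqrt(-D)) / (2a) = 0.5203 +/- 1.4546i.
For a conjugate pair |z|^2 = z * conj(z) = (product of roots) = c/a = 1/(0.419) = 2.386635, so |z| = sqrt(2.386635) = 1.5449 for both roots.
Moduli of all roots: 1.5449, 1.5449.
All moduli strictly greater than 1? Yes.
Verdict: Stationary.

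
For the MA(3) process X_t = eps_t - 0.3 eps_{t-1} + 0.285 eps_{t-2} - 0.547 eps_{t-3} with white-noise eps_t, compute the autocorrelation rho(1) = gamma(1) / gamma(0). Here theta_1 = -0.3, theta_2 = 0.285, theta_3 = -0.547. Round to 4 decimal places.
\rho(1) = -0.3682

For an MA(q) process with theta_0 = 1, the autocovariance is
  gamma(k) = sigma^2 * sum_{i=0..q-k} theta_i * theta_{i+k},
and rho(k) = gamma(k) / gamma(0). Sigma^2 cancels.
  numerator   = (1)*(-0.3) + (-0.3)*(0.285) + (0.285)*(-0.547) = -0.541395.
  denominator = (1)^2 + (-0.3)^2 + (0.285)^2 + (-0.547)^2 = 1.470434.
  rho(1) = -0.541395 / 1.470434 = -0.3682.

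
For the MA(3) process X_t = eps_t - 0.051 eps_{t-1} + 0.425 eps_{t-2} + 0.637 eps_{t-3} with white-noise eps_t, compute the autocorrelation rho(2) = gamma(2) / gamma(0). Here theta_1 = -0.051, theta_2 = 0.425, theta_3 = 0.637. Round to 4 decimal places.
\rho(2) = 0.2470

For an MA(q) process with theta_0 = 1, the autocovariance is
  gamma(k) = sigma^2 * sum_{i=0..q-k} theta_i * theta_{i+k},
and rho(k) = gamma(k) / gamma(0). Sigma^2 cancels.
  numerator   = (1)*(0.425) + (-0.051)*(0.637) = 0.392513.
  denominator = (1)^2 + (-0.051)^2 + (0.425)^2 + (0.637)^2 = 1.588995.
  rho(2) = 0.392513 / 1.588995 = 0.2470.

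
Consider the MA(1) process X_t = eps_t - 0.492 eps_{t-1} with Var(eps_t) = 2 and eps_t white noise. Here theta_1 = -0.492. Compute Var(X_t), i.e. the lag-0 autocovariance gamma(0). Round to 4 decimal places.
\gamma(0) = 2.4841

For an MA(q) process X_t = eps_t + sum_i theta_i eps_{t-i} with
Var(eps_t) = sigma^2, the variance is
  gamma(0) = sigma^2 * (1 + sum_i theta_i^2).
  sum_i theta_i^2 = (-0.492)^2 = 0.242064.
  gamma(0) = 2 * (1 + 0.242064) = 2 * 1.242064 = 2.484128, which rounds to 2.4841.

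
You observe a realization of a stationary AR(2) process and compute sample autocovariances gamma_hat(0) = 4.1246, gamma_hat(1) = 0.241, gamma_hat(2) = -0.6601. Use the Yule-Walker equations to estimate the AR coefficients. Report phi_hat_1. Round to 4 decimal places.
\hat\phi_{1} = 0.0680

The Yule-Walker equations for an AR(p) process read, in matrix form,
  Gamma_p phi = r_p,   with   (Gamma_p)_{ij} = gamma(|i - j|),
                       (r_p)_i = gamma(i),   i,j = 1..p.
Substitute the sample gammas (Toeplitz matrix and right-hand side of size 2):
  Gamma_p = [[4.1246, 0.241], [0.241, 4.1246]]
  r_p     = [0.241, -0.6601]
Written out:
  4.1246 phi_1 + 0.241 phi_2 = 0.241
  0.241 phi_1 + 4.1246 phi_2 = -0.6601
Solve by Cramer's rule:
  det = gamma(0)^2 - gamma(1)^2 = (4.1246)^2 - (0.241)^2 = 17.01232516 - 0.058081 = 16.95424416
  phi_hat_1 = [gamma(1) gamma(0) - gamma(1) gamma(2)] / det = [(0.241)(4.1246) - (0.241)(-0.6601)] / 16.95424416 = 1.1531127 / 16.95424416 = 0.068
  phi_hat_2 = [gamma(0) gamma(2) - gamma(1)^2] / det = [(4.1246)(-0.6601) - (0.241)^2] / 16.95424416 = -2.78072946 / 16.95424416 = -0.164
So phi_hat = [0.0680, -0.1640].
Therefore phi_hat_1 = 0.0680.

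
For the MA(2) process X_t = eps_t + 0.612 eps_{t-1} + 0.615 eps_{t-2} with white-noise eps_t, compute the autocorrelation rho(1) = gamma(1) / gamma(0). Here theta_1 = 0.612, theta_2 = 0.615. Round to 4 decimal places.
\rho(1) = 0.5639

For an MA(q) process with theta_0 = 1, the autocovariance is
  gamma(k) = sigma^2 * sum_{i=0..q-k} theta_i * theta_{i+k},
and rho(k) = gamma(k) / gamma(0). Sigma^2 cancels.
  numerator   = (1)*(0.612) + (0.612)*(0.615) = 0.98838.
  denominator = (1)^2 + (0.612)^2 + (0.615)^2 = 1.752769.
  rho(1) = 0.98838 / 1.752769 = 0.5639.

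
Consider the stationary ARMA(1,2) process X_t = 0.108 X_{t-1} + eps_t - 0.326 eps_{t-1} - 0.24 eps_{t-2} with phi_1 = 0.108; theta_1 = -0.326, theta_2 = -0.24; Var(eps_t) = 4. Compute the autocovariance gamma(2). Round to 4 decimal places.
\gamma(2) = -1.0261

Multiply the model equation by X_{t-k} and take expectations. With theta_0 = psi_0 = 1 and psi_j the MA(infinity) weights, this gives
  gamma(k) - sum_i phi_i gamma(k-i) = c_k,
  c_k = sigma^2 * sum_{j=k..q} theta_j psi_{j-k}   (c_k = 0 for k > q),
using gamma(-m) = gamma(m).
psi-weights needed (psi_j = theta_j + sum_i phi_i psi_{j-i}):
  psi_1 = theta_1 + phi_1 = -0.326 + (0.108) = -0.218
  psi_2 = theta_2 + phi_1 psi_1 = -0.24 + (0.108)(-0.218) = -0.263544
Right-hand sides:
  c_0 = sigma^2 (1 + theta_1 psi_1 + theta_2 psi_2) = 4 * (1 + (-0.326)(-0.218) + (-0.24)(-0.263544)) = 4 * 1.134319 = 4.537274
  c_1 = sigma^2 (theta_1 + theta_2 psi_1) = 4 * (-0.326 + (-0.24)(-0.218)) = -1.09472
  c_2 = sigma^2 theta_2 = 4 * (-0.24) = -0.96
Equations for k = 0 and k = 1 (AR order 1):
  gamma(0) = phi_1 gamma(1) + c_0
  gamma(1) = phi_1 gamma(0) + c_1
Substituting the second into the first: gamma(0) (1 - phi_1^2) = c_0 + phi_1 c_1, so
  gamma(0) = (c_0 + phi_1 c_1) / (1 - phi_1^2) = (4.537274 + (0.108)(-1.09472)) / (1 - (0.108)^2) = 4.419044 / 0.988336 = 4.471197.
  gamma(1) = phi_1 gamma(0) + c_1 = (0.108)(4.471197) + (-1.09472) = -0.611831.
For k = 2: gamma(2) = phi_1 gamma(1) + c_2
  = (0.108)(-0.611831) + (-0.96) = -1.026078.
Therefore gamma(2) = -1.0261 (to 4 decimal places).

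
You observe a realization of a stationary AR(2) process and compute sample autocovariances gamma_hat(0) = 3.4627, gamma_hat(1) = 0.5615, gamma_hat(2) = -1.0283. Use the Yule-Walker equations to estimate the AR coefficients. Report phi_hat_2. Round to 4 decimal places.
\hat\phi_{2} = -0.3320

The Yule-Walker equations for an AR(p) process read, in matrix form,
  Gamma_p phi = r_p,   with   (Gamma_p)_{ij} = gamma(|i - j|),
                       (r_p)_i = gamma(i),   i,j = 1..p.
Substitute the sample gammas (Toeplitz matrix and right-hand side of size 2):
  Gamma_p = [[3.4627, 0.5615], [0.5615, 3.4627]]
  r_p     = [0.5615, -1.0283]
Written out:
  3.4627 phi_1 + 0.5615 phi_2 = 0.5615
  0.5615 phi_1 + 3.4627 phi_2 = -1.0283
Solve by Cramer's rule:
  det = gamma(0)^2 - gamma(1)^2 = (3.4627)^2 - (0.5615)^2 = 11.99029129 - 0.31528225 = 11.67500904
  phi_hat_1 = [gamma(1) gamma(0) - gamma(1) gamma(2)] / det = [(0.5615)(3.4627) - (0.5615)(-1.0283)] / 11.67500904 = 2.5216965 / 11.67500904 = 0.216
  phi_hat_2 = [gamma(0) gamma(2) - gamma(1)^2] / det = [(3.4627)(-1.0283) - (0.5615)^2] / 11.67500904 = -3.87597666 / 11.67500904 = -0.332
So phi_hat = [0.2160, -0.3320].
Therefore phi_hat_2 = -0.3320.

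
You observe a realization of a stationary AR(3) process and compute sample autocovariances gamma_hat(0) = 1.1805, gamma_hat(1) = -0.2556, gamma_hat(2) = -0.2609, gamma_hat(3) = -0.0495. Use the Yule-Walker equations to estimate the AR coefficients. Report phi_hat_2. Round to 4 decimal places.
\hat\phi_{2} = -0.3329

The Yule-Walker equations for an AR(p) process read, in matrix form,
  Gamma_p phi = r_p,   with   (Gamma_p)_{ij} = gamma(|i - j|),
                       (r_p)_i = gamma(i),   i,j = 1..p.
Substitute the sample gammas (Toeplitz matrix and right-hand side of size 3):
  Gamma_p = [[1.1805, -0.2556, -0.2609], [-0.2556, 1.1805, -0.2556], [-0.2609, -0.2556, 1.1805]]
  r_p     = [-0.2556, -0.2609, -0.0495]
Written out (R1..R3):
  (R1) 1.1805 phi_1 - 0.2556 phi_2 - 0.2609 phi_3 = -0.2556
  (R2) -0.2556 phi_1 + 1.1805 phi_2 - 0.2556 phi_3 = -0.2609
  (R3) -0.2609 phi_1 - 0.2556 phi_2 + 1.1805 phi_3 = -0.0495
Gaussian elimination:
  R2 <- R2 - (-0.2556/1.1805) R1 = R2 - (-0.216518) R1:  1.125158 phi_2 - 0.31209 phi_3 = -0.316242
  R3 <- R3 - (-0.2609/1.1805) R1 = R3 - (-0.221008) R1:  -0.31209 phi_2 + 1.122839 phi_3 = -0.10599
  R3 <- R3 - (-0.31209/1.125158) R2 = R3 - (-0.277374) R2:  1.036273 phi_3 = -0.193707
Back-substitution:
  phi_hat_3 = -0.193707 / 1.036273 = -0.186927
  phi_hat_2 = (-0.316242 - (-0.31209)(-0.186927)) / 1.125158 = -0.332913
  phi_hat_1 = (-0.2556 - (-0.2556)(-0.332913) - (-0.2609)(-0.186927)) / 1.1805 = -0.329913
So phi_hat = [-0.3299, -0.3329, -0.1869].
Therefore phi_hat_2 = -0.3329.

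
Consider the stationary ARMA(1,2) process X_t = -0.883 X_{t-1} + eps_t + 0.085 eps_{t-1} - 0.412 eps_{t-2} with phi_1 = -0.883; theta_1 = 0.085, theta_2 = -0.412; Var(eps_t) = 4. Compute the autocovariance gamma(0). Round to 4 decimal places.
\gamma(0) = 8.1020

Multiply the model equation by X_{t-k} and take expectations. With theta_0 = psi_0 = 1 and psi_j the MA(infinity) weights, this gives
  gamma(k) - sum_i phi_i gamma(k-i) = c_k,
  c_k = sigma^2 * sum_{j=k..q} theta_j psi_{j-k}   (c_k = 0 for k > q),
using gamma(-m) = gamma(m).
psi-weights needed (psi_j = theta_j + sum_i phi_i psi_{j-i}):
  psi_1 = theta_1 + phi_1 = 0.085 + (-0.883) = -0.798
  psi_2 = theta_2 + phi_1 psi_1 = -0.412 + (-0.883)(-0.798) = 0.292634
Right-hand sides:
  c_0 = sigma^2 (1 + theta_1 psi_1 + theta_2 psi_2) = 4 * (1 + (0.085)(-0.798) + (-0.412)(0.292634)) = 4 * 0.811605 = 3.246419
  c_1 = sigma^2 (theta_1 + theta_2 psi_1) = 4 * (0.085 + (-0.412)(-0.798)) = 1.655104
  c_2 = sigma^2 theta_2 = 4 * (-0.412) = -1.648
Equations for k = 0 and k = 1 (AR order 1):
  gamma(0) = phi_1 gamma(1) + c_0
  gamma(1) = phi_1 gamma(0) + c_1
Substituting the second into the first: gamma(0) (1 - phi_1^2) = c_0 + phi_1 c_1, so
  gamma(0) = (c_0 + phi_1 c_1) / (1 - phi_1^2) = (3.246419 + (-0.883)(1.655104)) / (1 - (-0.883)^2) = 1.784962 / 0.220311 = 8.102012.
Therefore gamma(0) = 8.1020 (to 4 decimal places).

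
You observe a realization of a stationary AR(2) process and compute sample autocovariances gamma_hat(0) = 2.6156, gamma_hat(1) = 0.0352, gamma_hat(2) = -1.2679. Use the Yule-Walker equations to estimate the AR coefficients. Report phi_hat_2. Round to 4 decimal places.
\hat\phi_{2} = -0.4850

The Yule-Walker equations for an AR(p) process read, in matrix form,
  Gamma_p phi = r_p,   with   (Gamma_p)_{ij} = gamma(|i - j|),
                       (r_p)_i = gamma(i),   i,j = 1..p.
Substitute the sample gammas (Toeplitz matrix and right-hand side of size 2):
  Gamma_p = [[2.6156, 0.0352], [0.0352, 2.6156]]
  r_p     = [0.0352, -1.2679]
Written out:
  2.6156 phi_1 + 0.0352 phi_2 = 0.0352
  0.0352 phi_1 + 2.6156 phi_2 = -1.2679
Solve by Cramer's rule:
  det = gamma(0)^2 - gamma(1)^2 = (2.6156)^2 - (0.0352)^2 = 6.84136336 - 0.00123904 = 6.84012432
  phi_hat_1 = [gamma(1) gamma(0) - gamma(1) gamma(2)] / det = [(0.0352)(2.6156) - (0.0352)(-1.2679)] / 6.84012432 = 0.1366992 / 6.84012432 = 0.02
  phi_hat_2 = [gamma(0) gamma(2) - gamma(1)^2] / det = [(2.6156)(-1.2679) - (0.0352)^2] / 6.84012432 = -3.31755828 / 6.84012432 = -0.485
So phi_hat = [0.0200, -0.4850].
Therefore phi_hat_2 = -0.4850.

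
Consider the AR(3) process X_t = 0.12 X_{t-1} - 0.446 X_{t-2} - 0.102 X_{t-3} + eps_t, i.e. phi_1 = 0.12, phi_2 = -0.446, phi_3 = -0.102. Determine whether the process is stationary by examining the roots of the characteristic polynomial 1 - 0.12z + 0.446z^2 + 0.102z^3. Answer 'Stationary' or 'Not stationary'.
\text{Stationary}

The AR(p) characteristic polynomial is P(z) = 1 - 0.12z + 0.446z^2 + 0.102z^3.
Stationarity requires all roots to lie outside the unit circle, i.e. |z| > 1 for every root.
Degree 3: look for a simple real root z0 first, then factor out (1 - z/z0) and solve the remaining quadratic.
Testing z0 = -5: P(-5) = 1 + (-0.12)(-5) + (0.446)(-5)^2 + (0.102)(-5)^3
  = 1 + (0.6) + (11.15) + (-12.75) = 0.  So z_0 = -5 is a root, |z_0| = 5.
Divide out the factor (1 + 0.2 z) = (1 - z/z0) (since 1/z0 = -0.2):
  P(z) = (1 + 0.2 z)(1 + (-0.32) z + (0.51) z^2)
  [check: z-coef -0.32 - (-0.2) = -0.12; z^2-coef 0.51 - (-0.2)(-0.32) = 0.446; z^3-coef -(-0.2)(0.51) = 0.102.]
Remaining roots from the quadratic factor 1 + (-0.32) z + (0.51) z^2:
  Set 1 + (-0.32) z + (0.51) z^2 = 0, i.e. a z^2 + b z + c = 0 with a = 0.51, b = -0.32, c = 1.
  Discriminant D = b^2 - 4ac = (-0.32)^2 - 4*(0.51)*1 = 0.1024 - (2.04) = -1.9376.
  D < 0, so the roots are the complex-conjugate pair z = (-b +/- i sqrt(-D)) / (2a) = 0.3137 +/- 1.3647i.
  For a conjugate pair |z|^2 = z * conj(z) = (product of roots) = c/a = 1/(0.51) = 1.960784, so |z| = sqrt(1.960784) = 1.4003 for both roots.
Moduli of all roots: 5.0000, 1.4003, 1.4003.
All moduli strictly greater than 1? Yes.
Verdict: Stationary.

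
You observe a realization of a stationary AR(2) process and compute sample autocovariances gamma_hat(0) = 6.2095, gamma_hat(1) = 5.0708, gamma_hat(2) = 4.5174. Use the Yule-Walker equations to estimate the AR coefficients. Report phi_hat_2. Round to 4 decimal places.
\hat\phi_{2} = 0.1820

The Yule-Walker equations for an AR(p) process read, in matrix form,
  Gamma_p phi = r_p,   with   (Gamma_p)_{ij} = gamma(|i - j|),
                       (r_p)_i = gamma(i),   i,j = 1..p.
Substitute the sample gammas (Toeplitz matrix and right-hand side of size 2):
  Gamma_p = [[6.2095, 5.0708], [5.0708, 6.2095]]
  r_p     = [5.0708, 4.5174]
Written out:
  6.2095 phi_1 + 5.0708 phi_2 = 5.0708
  5.0708 phi_1 + 6.2095 phi_2 = 4.5174
Solve by Cramer's rule:
  det = gamma(0)^2 - gamma(1)^2 = (6.2095)^2 - (5.0708)^2 = 38.55789025 - 25.71301264 = 12.84487761
  phi_hat_1 = [gamma(1) gamma(0) - gamma(1) gamma(2)] / det = [(5.0708)(6.2095) - (5.0708)(4.5174)] / 12.84487761 = 8.58030068 / 12.84487761 = 0.668
  phi_hat_2 = [gamma(0) gamma(2) - gamma(1)^2] / det = [(6.2095)(4.5174) - (5.0708)^2] / 12.84487761 = 2.33778266 / 12.84487761 = 0.182
So phi_hat = [0.6680, 0.1820].
Therefore phi_hat_2 = 0.1820.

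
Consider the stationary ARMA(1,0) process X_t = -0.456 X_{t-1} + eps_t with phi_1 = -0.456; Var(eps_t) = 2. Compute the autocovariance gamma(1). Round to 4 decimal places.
\gamma(1) = -1.1514

Multiply the model equation by X_{t-k} and take expectations. With theta_0 = psi_0 = 1 and psi_j the MA(infinity) weights, this gives
  gamma(k) - sum_i phi_i gamma(k-i) = c_k,
  c_k = sigma^2 * sum_{j=k..q} theta_j psi_{j-k}   (c_k = 0 for k > q),
using gamma(-m) = gamma(m).
Pure AR (q = 0): c_0 = sigma^2 = 2, c_k = 0 for k >= 1.
Equations for k = 0 and k = 1 (AR order 1):
  gamma(0) = phi_1 gamma(1) + c_0
  gamma(1) = phi_1 gamma(0) + c_1
Substituting the second into the first: gamma(0) (1 - phi_1^2) = c_0 + phi_1 c_1, so
  gamma(0) = c_0 / (1 - phi_1^2) = 2 / (1 - (-0.456)^2) = 2 / 0.792064 = 2.525048.
  gamma(1) = phi_1 gamma(0) = (-0.456)(2.525048) = -1.151422.
Therefore gamma(1) = -1.1514 (to 4 decimal places).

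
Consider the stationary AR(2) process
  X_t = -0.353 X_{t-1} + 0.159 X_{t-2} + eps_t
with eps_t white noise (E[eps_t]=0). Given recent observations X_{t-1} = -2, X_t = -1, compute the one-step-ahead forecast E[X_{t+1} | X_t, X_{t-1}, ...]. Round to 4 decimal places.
E[X_{t+1} \mid \mathcal F_t] = 0.0350

For an AR(p) model X_t = c + sum_i phi_i X_{t-i} + eps_t, the
one-step-ahead conditional mean is
  E[X_{t+1} | X_t, ...] = c + sum_i phi_i X_{t+1-i}.
Substitute known values:
  E[X_{t+1} | ...] = (-0.353) * (-1) + (0.159) * (-2)
                   = 0.0350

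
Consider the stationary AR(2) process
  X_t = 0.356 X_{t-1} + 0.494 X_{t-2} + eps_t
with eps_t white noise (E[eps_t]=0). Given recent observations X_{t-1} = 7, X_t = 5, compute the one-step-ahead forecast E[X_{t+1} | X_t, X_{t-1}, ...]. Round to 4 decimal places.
E[X_{t+1} \mid \mathcal F_t] = 5.2380

For an AR(p) model X_t = c + sum_i phi_i X_{t-i} + eps_t, the
one-step-ahead conditional mean is
  E[X_{t+1} | X_t, ...] = c + sum_i phi_i X_{t+1-i}.
Substitute known values:
  E[X_{t+1} | ...] = (0.356) * (5) + (0.494) * (7)
                   = 5.2380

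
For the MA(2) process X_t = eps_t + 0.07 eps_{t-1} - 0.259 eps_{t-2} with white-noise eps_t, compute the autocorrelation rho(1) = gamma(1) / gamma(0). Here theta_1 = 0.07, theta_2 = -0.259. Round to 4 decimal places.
\rho(1) = 0.0484

For an MA(q) process with theta_0 = 1, the autocovariance is
  gamma(k) = sigma^2 * sum_{i=0..q-k} theta_i * theta_{i+k},
and rho(k) = gamma(k) / gamma(0). Sigma^2 cancels.
  numerator   = (1)*(0.07) + (0.07)*(-0.259) = 0.05187.
  denominator = (1)^2 + (0.07)^2 + (-0.259)^2 = 1.071981.
  rho(1) = 0.05187 / 1.071981 = 0.0484.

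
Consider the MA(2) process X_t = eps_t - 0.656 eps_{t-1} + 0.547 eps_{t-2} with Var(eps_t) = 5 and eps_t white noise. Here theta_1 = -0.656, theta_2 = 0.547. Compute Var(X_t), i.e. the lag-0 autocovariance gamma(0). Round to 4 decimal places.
\gamma(0) = 8.6477

For an MA(q) process X_t = eps_t + sum_i theta_i eps_{t-i} with
Var(eps_t) = sigma^2, the variance is
  gamma(0) = sigma^2 * (1 + sum_i theta_i^2).
  sum_i theta_i^2 = (-0.656)^2 + (0.547)^2 = 0.430336 + 0.299209 = 0.729545.
  gamma(0) = 5 * (1 + 0.729545) = 5 * 1.729545 = 8.647725, which rounds to 8.6477.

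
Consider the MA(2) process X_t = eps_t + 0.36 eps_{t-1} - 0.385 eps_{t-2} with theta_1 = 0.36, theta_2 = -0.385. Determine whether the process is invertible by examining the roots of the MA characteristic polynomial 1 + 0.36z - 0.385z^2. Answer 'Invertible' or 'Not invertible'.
\text{Invertible}

The MA(q) characteristic polynomial is P(z) = 1 + 0.36z - 0.385z^2.
Invertibility requires all roots to lie outside the unit circle, i.e. |z| > 1 for every root.
Set 1 + (0.36) z + (-0.385) z^2 = 0, i.e. a z^2 + b z + c = 0 with a = -0.385, b = 0.36, c = 1.
Discriminant D = b^2 - 4ac = (0.36)^2 - 4*(-0.385)*1 = 0.1296 - (-1.54) = 1.6696.
D >= 0, so the roots are real: z = (-b +/- sqrt(D)) / (2a) = (-0.36 +/- 1.29213) / (-0.77).
  z_1 = (-0.36 + 1.29213) / (-0.77) = -1.2106,   |z_1| = 1.2106.
  z_2 = (-0.36 - 1.29213) / (-0.77) = 2.1456,   |z_2| = 2.1456.
Moduli of all roots: 1.2106, 2.1456.
All moduli strictly greater than 1? Yes.
Verdict: Invertible.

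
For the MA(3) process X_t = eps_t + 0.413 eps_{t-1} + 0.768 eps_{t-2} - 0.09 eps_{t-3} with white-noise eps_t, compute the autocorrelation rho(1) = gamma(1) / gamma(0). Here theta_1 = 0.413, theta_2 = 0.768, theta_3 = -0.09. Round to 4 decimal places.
\rho(1) = 0.3738

For an MA(q) process with theta_0 = 1, the autocovariance is
  gamma(k) = sigma^2 * sum_{i=0..q-k} theta_i * theta_{i+k},
and rho(k) = gamma(k) / gamma(0). Sigma^2 cancels.
  numerator   = (1)*(0.413) + (0.413)*(0.768) + (0.768)*(-0.09) = 0.661064.
  denominator = (1)^2 + (0.413)^2 + (0.768)^2 + (-0.09)^2 = 1.768493.
  rho(1) = 0.661064 / 1.768493 = 0.3738.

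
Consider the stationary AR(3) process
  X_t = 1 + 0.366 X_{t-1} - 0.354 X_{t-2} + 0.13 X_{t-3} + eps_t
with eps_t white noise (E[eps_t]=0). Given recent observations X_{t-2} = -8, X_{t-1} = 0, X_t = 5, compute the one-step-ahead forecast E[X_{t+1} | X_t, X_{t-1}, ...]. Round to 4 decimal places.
E[X_{t+1} \mid \mathcal F_t] = 1.7900

For an AR(p) model X_t = c + sum_i phi_i X_{t-i} + eps_t, the
one-step-ahead conditional mean is
  E[X_{t+1} | X_t, ...] = c + sum_i phi_i X_{t+1-i}.
Substitute known values:
  E[X_{t+1} | ...] = 1 + (0.366) * (5) + (-0.354) * (0) + (0.13) * (-8)
                   = 1.7900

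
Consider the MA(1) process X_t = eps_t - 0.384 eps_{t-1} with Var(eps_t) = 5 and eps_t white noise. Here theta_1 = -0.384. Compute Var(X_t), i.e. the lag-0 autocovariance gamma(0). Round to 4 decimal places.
\gamma(0) = 5.7373

For an MA(q) process X_t = eps_t + sum_i theta_i eps_{t-i} with
Var(eps_t) = sigma^2, the variance is
  gamma(0) = sigma^2 * (1 + sum_i theta_i^2).
  sum_i theta_i^2 = (-0.384)^2 = 0.147456.
  gamma(0) = 5 * (1 + 0.147456) = 5 * 1.147456 = 5.73728, which rounds to 5.7373.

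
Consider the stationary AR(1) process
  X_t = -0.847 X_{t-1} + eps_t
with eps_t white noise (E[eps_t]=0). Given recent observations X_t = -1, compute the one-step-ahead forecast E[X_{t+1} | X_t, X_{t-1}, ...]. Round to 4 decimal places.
E[X_{t+1} \mid \mathcal F_t] = 0.8470

For an AR(p) model X_t = c + sum_i phi_i X_{t-i} + eps_t, the
one-step-ahead conditional mean is
  E[X_{t+1} | X_t, ...] = c + sum_i phi_i X_{t+1-i}.
Substitute known values:
  E[X_{t+1} | ...] = (-0.847) * (-1)
                   = 0.8470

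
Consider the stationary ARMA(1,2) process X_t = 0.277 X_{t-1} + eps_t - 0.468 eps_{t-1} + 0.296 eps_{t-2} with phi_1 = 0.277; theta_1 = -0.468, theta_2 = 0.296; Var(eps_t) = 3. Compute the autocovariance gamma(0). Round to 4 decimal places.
\gamma(0) = 3.3015

Multiply the model equation by X_{t-k} and take expectations. With theta_0 = psi_0 = 1 and psi_j the MA(infinity) weights, this gives
  gamma(k) - sum_i phi_i gamma(k-i) = c_k,
  c_k = sigma^2 * sum_{j=k..q} theta_j psi_{j-k}   (c_k = 0 for k > q),
using gamma(-m) = gamma(m).
psi-weights needed (psi_j = theta_j + sum_i phi_i psi_{j-i}):
  psi_1 = theta_1 + phi_1 = -0.468 + (0.277) = -0.191
  psi_2 = theta_2 + phi_1 psi_1 = 0.296 + (0.277)(-0.191) = 0.243093
Right-hand sides:
  c_0 = sigma^2 (1 + theta_1 psi_1 + theta_2 psi_2) = 3 * (1 + (-0.468)(-0.191) + (0.296)(0.243093)) = 3 * 1.161344 = 3.484031
  c_1 = sigma^2 (theta_1 + theta_2 psi_1) = 3 * (-0.468 + (0.296)(-0.191)) = -1.573608
  c_2 = sigma^2 theta_2 = 3 * (0.296) = 0.888
Equations for k = 0 and k = 1 (AR order 1):
  gamma(0) = phi_1 gamma(1) + c_0
  gamma(1) = phi_1 gamma(0) + c_1
Substituting the second into the first: gamma(0) (1 - phi_1^2) = c_0 + phi_1 c_1, so
  gamma(0) = (c_0 + phi_1 c_1) / (1 - phi_1^2) = (3.484031 + (0.277)(-1.573608)) / (1 - (0.277)^2) = 3.048141 / 0.923271 = 3.301459.
Therefore gamma(0) = 3.3015 (to 4 decimal places).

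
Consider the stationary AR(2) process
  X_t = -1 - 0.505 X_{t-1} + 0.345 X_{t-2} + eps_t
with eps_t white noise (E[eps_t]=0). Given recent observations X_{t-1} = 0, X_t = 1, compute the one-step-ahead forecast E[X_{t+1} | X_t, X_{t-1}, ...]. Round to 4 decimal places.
E[X_{t+1} \mid \mathcal F_t] = -1.5050

For an AR(p) model X_t = c + sum_i phi_i X_{t-i} + eps_t, the
one-step-ahead conditional mean is
  E[X_{t+1} | X_t, ...] = c + sum_i phi_i X_{t+1-i}.
Substitute known values:
  E[X_{t+1} | ...] = -1 + (-0.505) * (1) + (0.345) * (0)
                   = -1.5050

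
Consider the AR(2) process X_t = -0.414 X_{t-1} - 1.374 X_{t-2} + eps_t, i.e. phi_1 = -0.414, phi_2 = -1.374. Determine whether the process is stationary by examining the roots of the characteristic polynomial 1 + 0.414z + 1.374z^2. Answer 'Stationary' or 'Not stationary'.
\text{Not stationary}

The AR(p) characteristic polynomial is P(z) = 1 + 0.414z + 1.374z^2.
Stationarity requires all roots to lie outside the unit circle, i.e. |z| > 1 for every root.
Set 1 + (0.414) z + (1.374) z^2 = 0, i.e. a z^2 + b z + c = 0 with a = 1.374, b = 0.414, c = 1.
Discriminant D = b^2 - 4ac = (0.414)^2 - 4*(1.374)*1 = 0.171396 - (5.496) = -5.324604.
D < 0, so the roots are the complex-conjugate pair z = (-b +/- i sqrt(-D)) / (2a) = -0.1507 +/- 0.8397i.
For a conjugate pair |z|^2 = z * conj(z) = (product of roots) = c/a = 1/(1.374) = 0.727802, so |z| = sqrt(0.727802) = 0.8531 for both roots.
Moduli of all roots: 0.8531, 0.8531.
All moduli strictly greater than 1? No.
Verdict: Not stationary.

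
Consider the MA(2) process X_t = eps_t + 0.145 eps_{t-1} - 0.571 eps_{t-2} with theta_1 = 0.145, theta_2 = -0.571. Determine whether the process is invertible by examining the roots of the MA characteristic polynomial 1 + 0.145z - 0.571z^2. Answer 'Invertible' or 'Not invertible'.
\text{Invertible}

The MA(q) characteristic polynomial is P(z) = 1 + 0.145z - 0.571z^2.
Invertibility requires all roots to lie outside the unit circle, i.e. |z| > 1 for every root.
Set 1 + (0.145) z + (-0.571) z^2 = 0, i.e. a z^2 + b z + c = 0 with a = -0.571, b = 0.145, c = 1.
Discriminant D = b^2 - 4ac = (0.145)^2 - 4*(-0.571)*1 = 0.021025 - (-2.284) = 2.305025.
D >= 0, so the roots are real: z = (-b +/- sqrt(D)) / (2a) = (-0.145 +/- 1.518231) / (-1.142).
  z_1 = (-0.145 + 1.518231) / (-1.142) = -1.2025,   |z_1| = 1.2025.
  z_2 = (-0.145 - 1.518231) / (-1.142) = 1.4564,   |z_2| = 1.4564.
Moduli of all roots: 1.2025, 1.4564.
All moduli strictly greater than 1? Yes.
Verdict: Invertible.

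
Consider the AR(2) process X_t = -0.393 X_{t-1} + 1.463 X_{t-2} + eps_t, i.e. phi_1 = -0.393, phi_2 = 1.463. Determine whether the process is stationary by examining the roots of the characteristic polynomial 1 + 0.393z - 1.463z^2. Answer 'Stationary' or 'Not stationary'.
\text{Not stationary}

The AR(p) characteristic polynomial is P(z) = 1 + 0.393z - 1.463z^2.
Stationarity requires all roots to lie outside the unit circle, i.e. |z| > 1 for every root.
Set 1 + (0.393) z + (-1.463) z^2 = 0, i.e. a z^2 + b z + c = 0 with a = -1.463, b = 0.393, c = 1.
Discriminant D = b^2 - 4ac = (0.393)^2 - 4*(-1.463)*1 = 0.154449 - (-5.852) = 6.006449.
D >= 0, so the roots are real: z = (-b +/- sqrt(D)) / (2a) = (-0.393 +/- 2.450806) / (-2.926).
  z_1 = (-0.393 + 2.450806) / (-2.926) = -0.7033,   |z_1| = 0.7033.
  z_2 = (-0.393 - 2.450806) / (-2.926) = 0.9719,   |z_2| = 0.9719.
Moduli of all roots: 0.7033, 0.9719.
All moduli strictly greater than 1? No.
Verdict: Not stationary.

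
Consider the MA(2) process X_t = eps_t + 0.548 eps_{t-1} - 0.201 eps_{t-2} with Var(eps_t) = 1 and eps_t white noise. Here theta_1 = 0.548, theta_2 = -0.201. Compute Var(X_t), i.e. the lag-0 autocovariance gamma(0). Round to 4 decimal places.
\gamma(0) = 1.3407

For an MA(q) process X_t = eps_t + sum_i theta_i eps_{t-i} with
Var(eps_t) = sigma^2, the variance is
  gamma(0) = sigma^2 * (1 + sum_i theta_i^2).
  sum_i theta_i^2 = (0.548)^2 + (-0.201)^2 = 0.300304 + 0.040401 = 0.340705.
  gamma(0) = 1 * (1 + 0.340705) = 1 * 1.340705 = 1.340705, which rounds to 1.3407.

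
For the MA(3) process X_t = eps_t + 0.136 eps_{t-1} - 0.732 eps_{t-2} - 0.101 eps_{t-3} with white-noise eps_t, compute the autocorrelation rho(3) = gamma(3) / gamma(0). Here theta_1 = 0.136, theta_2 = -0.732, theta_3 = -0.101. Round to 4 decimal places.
\rho(3) = -0.0646

For an MA(q) process with theta_0 = 1, the autocovariance is
  gamma(k) = sigma^2 * sum_{i=0..q-k} theta_i * theta_{i+k},
and rho(k) = gamma(k) / gamma(0). Sigma^2 cancels.
  numerator   = (1)*(-0.101) = -0.101.
  denominator = (1)^2 + (0.136)^2 + (-0.732)^2 + (-0.101)^2 = 1.564521.
  rho(3) = -0.101 / 1.564521 = -0.0646.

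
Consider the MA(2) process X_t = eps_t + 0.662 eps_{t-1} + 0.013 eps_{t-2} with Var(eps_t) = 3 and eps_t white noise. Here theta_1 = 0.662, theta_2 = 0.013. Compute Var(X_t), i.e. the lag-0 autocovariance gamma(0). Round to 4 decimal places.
\gamma(0) = 4.3152

For an MA(q) process X_t = eps_t + sum_i theta_i eps_{t-i} with
Var(eps_t) = sigma^2, the variance is
  gamma(0) = sigma^2 * (1 + sum_i theta_i^2).
  sum_i theta_i^2 = (0.662)^2 + (0.013)^2 = 0.438244 + 0.000169 = 0.438413.
  gamma(0) = 3 * (1 + 0.438413) = 3 * 1.438413 = 4.315239, which rounds to 4.3152.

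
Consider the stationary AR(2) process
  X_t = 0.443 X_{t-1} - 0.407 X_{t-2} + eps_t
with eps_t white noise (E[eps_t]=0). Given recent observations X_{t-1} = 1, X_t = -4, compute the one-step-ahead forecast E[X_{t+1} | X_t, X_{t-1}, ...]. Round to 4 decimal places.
E[X_{t+1} \mid \mathcal F_t] = -2.1790

For an AR(p) model X_t = c + sum_i phi_i X_{t-i} + eps_t, the
one-step-ahead conditional mean is
  E[X_{t+1} | X_t, ...] = c + sum_i phi_i X_{t+1-i}.
Substitute known values:
  E[X_{t+1} | ...] = (0.443) * (-4) + (-0.407) * (1)
                   = -2.1790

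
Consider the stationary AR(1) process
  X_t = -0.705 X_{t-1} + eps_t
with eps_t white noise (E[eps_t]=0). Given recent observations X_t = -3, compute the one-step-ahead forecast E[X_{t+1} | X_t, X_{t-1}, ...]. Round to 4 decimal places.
E[X_{t+1} \mid \mathcal F_t] = 2.1150

For an AR(p) model X_t = c + sum_i phi_i X_{t-i} + eps_t, the
one-step-ahead conditional mean is
  E[X_{t+1} | X_t, ...] = c + sum_i phi_i X_{t+1-i}.
Substitute known values:
  E[X_{t+1} | ...] = (-0.705) * (-3)
                   = 2.1150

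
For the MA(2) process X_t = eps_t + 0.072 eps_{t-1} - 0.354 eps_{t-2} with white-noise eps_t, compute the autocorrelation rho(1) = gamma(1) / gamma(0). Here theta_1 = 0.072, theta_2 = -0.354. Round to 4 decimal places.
\rho(1) = 0.0411

For an MA(q) process with theta_0 = 1, the autocovariance is
  gamma(k) = sigma^2 * sum_{i=0..q-k} theta_i * theta_{i+k},
and rho(k) = gamma(k) / gamma(0). Sigma^2 cancels.
  numerator   = (1)*(0.072) + (0.072)*(-0.354) = 0.046512.
  denominator = (1)^2 + (0.072)^2 + (-0.354)^2 = 1.1305.
  rho(1) = 0.046512 / 1.1305 = 0.0411.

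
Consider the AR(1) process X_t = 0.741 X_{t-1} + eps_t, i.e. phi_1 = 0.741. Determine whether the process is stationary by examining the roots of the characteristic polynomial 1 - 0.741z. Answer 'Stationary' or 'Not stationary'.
\text{Stationary}

The AR(p) characteristic polynomial is P(z) = 1 - 0.741z.
Stationarity requires all roots to lie outside the unit circle, i.e. |z| > 1 for every root.
This is linear in z: 1 + (-0.741) z = 0  =>  z = -1/(-0.741) = 1.349528,  |z| = 1.349528.
Moduli of all roots: 1.3495.
All moduli strictly greater than 1? Yes.
Verdict: Stationary.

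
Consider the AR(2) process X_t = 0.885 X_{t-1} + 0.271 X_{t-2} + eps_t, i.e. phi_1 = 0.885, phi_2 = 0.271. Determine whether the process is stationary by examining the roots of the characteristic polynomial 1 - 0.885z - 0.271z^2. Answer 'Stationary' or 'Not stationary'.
\text{Not stationary}

The AR(p) characteristic polynomial is P(z) = 1 - 0.885z - 0.271z^2.
Stationarity requires all roots to lie outside the unit circle, i.e. |z| > 1 for every root.
Set 1 + (-0.885) z + (-0.271) z^2 = 0, i.e. a z^2 + b z + c = 0 with a = -0.271, b = -0.885, c = 1.
Discriminant D = b^2 - 4ac = (-0.885)^2 - 4*(-0.271)*1 = 0.783225 - (-1.084) = 1.867225.
D >= 0, so the roots are real: z = (-b +/- sqrt(D)) / (2a) = (0.885 +/- 1.366464) / (-0.542).
  z_1 = (0.885 + 1.366464) / (-0.542) = -4.154,   |z_1| = 4.154.
  z_2 = (0.885 - 1.366464) / (-0.542) = 0.8883,   |z_2| = 0.8883.
Moduli of all roots: 4.1540, 0.8883.
All moduli strictly greater than 1? No.
Verdict: Not stationary.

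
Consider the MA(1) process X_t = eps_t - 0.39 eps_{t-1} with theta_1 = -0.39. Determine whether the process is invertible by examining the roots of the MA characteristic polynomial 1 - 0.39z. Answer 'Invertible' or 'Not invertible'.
\text{Invertible}

The MA(q) characteristic polynomial is P(z) = 1 - 0.39z.
Invertibility requires all roots to lie outside the unit circle, i.e. |z| > 1 for every root.
This is linear in z: 1 + (-0.39) z = 0  =>  z = -1/(-0.39) = 2.564103,  |z| = 2.564103.
Moduli of all roots: 2.5641.
All moduli strictly greater than 1? Yes.
Verdict: Invertible.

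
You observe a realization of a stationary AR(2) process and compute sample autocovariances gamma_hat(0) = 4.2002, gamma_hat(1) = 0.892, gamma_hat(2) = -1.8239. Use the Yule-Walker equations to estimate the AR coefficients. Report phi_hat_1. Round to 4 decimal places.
\hat\phi_{1} = 0.3190

The Yule-Walker equations for an AR(p) process read, in matrix form,
  Gamma_p phi = r_p,   with   (Gamma_p)_{ij} = gamma(|i - j|),
                       (r_p)_i = gamma(i),   i,j = 1..p.
Substitute the sample gammas (Toeplitz matrix and right-hand side of size 2):
  Gamma_p = [[4.2002, 0.892], [0.892, 4.2002]]
  r_p     = [0.892, -1.8239]
Written out:
  4.2002 phi_1 + 0.892 phi_2 = 0.892
  0.892 phi_1 + 4.2002 phi_2 = -1.8239
Solve by Cramer's rule:
  det = gamma(0)^2 - gamma(1)^2 = (4.2002)^2 - (0.892)^2 = 17.64168004 - 0.795664 = 16.84601604
  phi_hat_1 = [gamma(1) gamma(0) - gamma(1) gamma(2)] / det = [(0.892)(4.2002) - (0.892)(-1.8239)] / 16.84601604 = 5.3734972 / 16.84601604 = 0.319
  phi_hat_2 = [gamma(0) gamma(2) - gamma(1)^2] / det = [(4.2002)(-1.8239) - (0.892)^2] / 16.84601604 = -8.45640878 / 16.84601604 = -0.502
So phi_hat = [0.3190, -0.5020].
Therefore phi_hat_1 = 0.3190.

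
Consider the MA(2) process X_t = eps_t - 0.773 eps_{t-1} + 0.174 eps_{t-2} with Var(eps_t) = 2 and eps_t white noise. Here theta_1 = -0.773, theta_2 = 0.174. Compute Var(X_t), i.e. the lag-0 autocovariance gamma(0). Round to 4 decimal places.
\gamma(0) = 3.2556

For an MA(q) process X_t = eps_t + sum_i theta_i eps_{t-i} with
Var(eps_t) = sigma^2, the variance is
  gamma(0) = sigma^2 * (1 + sum_i theta_i^2).
  sum_i theta_i^2 = (-0.773)^2 + (0.174)^2 = 0.597529 + 0.030276 = 0.627805.
  gamma(0) = 2 * (1 + 0.627805) = 2 * 1.627805 = 3.25561, which rounds to 3.2556.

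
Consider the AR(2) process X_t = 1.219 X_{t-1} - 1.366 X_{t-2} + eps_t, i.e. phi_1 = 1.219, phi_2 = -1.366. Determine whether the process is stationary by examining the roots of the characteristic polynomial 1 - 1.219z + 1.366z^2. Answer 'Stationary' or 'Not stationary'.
\text{Not stationary}

The AR(p) characteristic polynomial is P(z) = 1 - 1.219z + 1.366z^2.
Stationarity requires all roots to lie outside the unit circle, i.e. |z| > 1 for every root.
Set 1 + (-1.219) z + (1.366) z^2 = 0, i.e. a z^2 + b z + c = 0 with a = 1.366, b = -1.219, c = 1.
Discriminant D = b^2 - 4ac = (-1.219)^2 - 4*(1.366)*1 = 1.485961 - (5.464) = -3.978039.
D < 0, so the roots are the complex-conjugate pair z = (-b +/- i sqrt(-D)) / (2a) = 0.4462 +/- 0.7301i.
For a conjugate pair |z|^2 = z * conj(z) = (product of roots) = c/a = 1/(1.366) = 0.732064, so |z| = sqrt(0.732064) = 0.8556 for both roots.
Moduli of all roots: 0.8556, 0.8556.
All moduli strictly greater than 1? No.
Verdict: Not stationary.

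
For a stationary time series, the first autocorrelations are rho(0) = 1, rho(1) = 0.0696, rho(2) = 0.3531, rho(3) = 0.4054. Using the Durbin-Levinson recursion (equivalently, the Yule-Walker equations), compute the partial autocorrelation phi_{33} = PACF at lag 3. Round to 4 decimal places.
\phi_{33} = 0.4180

The PACF at lag k is phi_{kk}, the last component of the solution
to the Yule-Walker system G_k phi = r_k where
  (G_k)_{ij} = rho(|i - j|), (r_k)_i = rho(i), i,j = 1..k.
Equivalently, Durbin-Levinson gives phi_{kk} iteratively:
  phi_{11} = rho(1)
  phi_{kk} = [rho(k) - sum_{j=1..k-1} phi_{k-1,j} rho(k-j)]
            / [1 - sum_{j=1..k-1} phi_{k-1,j} rho(j)],
  phi_{k,j} = phi_{k-1,j} - phi_{kk} phi_{k-1,k-j},  j = 1..k-1.
Step k = 1:
  phi_11 = rho(1) = 0.0696.
Step k = 2:
  phi_22 = [rho(2) - phi_11 rho(1)] / [1 - phi_11 rho(1)] = [0.3531 - (0.0696)(0.0696)] / [1 - (0.0696)(0.0696)]
         = 0.34825584 / 0.99515584 = 0.349951.
  Update: phi_21 = phi_11 - phi_22 phi_11 = 0.0696 - (0.349951)(0.0696) = 0.045243.
Step k = 3:
  phi_33 = [rho(3) - phi_21 rho(2) - phi_22 rho(1)] / [1 - phi_21 rho(1) - phi_22 rho(2)]
    numerator   = 0.4054 - (0.045243)(0.3531) - (0.349951)(0.0696) = 0.36506796
    denominator = 1 - (0.045243)(0.0696) - (0.349951)(0.3531) = 0.87328334
  phi_33 = 0.36506796 / 0.87328334 = 0.418.
Therefore phi_{33} = 0.4180.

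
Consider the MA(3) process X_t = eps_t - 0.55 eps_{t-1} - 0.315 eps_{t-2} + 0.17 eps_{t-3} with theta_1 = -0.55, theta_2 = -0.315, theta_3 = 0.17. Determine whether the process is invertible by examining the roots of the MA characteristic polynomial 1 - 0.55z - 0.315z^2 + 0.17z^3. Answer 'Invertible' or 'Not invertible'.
\text{Invertible}

The MA(q) characteristic polynomial is P(z) = 1 - 0.55z - 0.315z^2 + 0.17z^3.
Invertibility requires all roots to lie outside the unit circle, i.e. |z| > 1 for every root.
Degree 3: look for a simple real root z0 first, then factor out (1 - z/z0) and solve the remaining quadratic.
Testing z0 = 2: P(2) = 1 + (-0.55)(2) + (-0.315)(2)^2 + (0.17)(2)^3
  = 1 + (-1.1) + (-1.26) + (1.36) = 0.  So z_0 = 2 is a root, |z_0| = 2.
Divide out the factor (1 - 0.5 z) = (1 - z/z0) (since 1/z0 = 0.5):
  P(z) = (1 - 0.5 z)(1 + (-0.05) z + (-0.34) z^2)
  [check: z-coef -0.05 - (0.5) = -0.55; z^2-coef -0.34 - (0.5)(-0.05) = -0.315; z^3-coef -(0.5)(-0.34) = 0.17.]
Remaining roots from the quadratic factor 1 + (-0.05) z + (-0.34) z^2:
  Set 1 + (-0.05) z + (-0.34) z^2 = 0, i.e. a z^2 + b z + c = 0 with a = -0.34, b = -0.05, c = 1.
  Discriminant D = b^2 - 4ac = (-0.05)^2 - 4*(-0.34)*1 = 0.0025 - (-1.36) = 1.3625.
  D >= 0, so the roots are real: z = (-b +/- sqrt(D)) / (2a) = (0.05 +/- 1.167262) / (-0.68).
    z_1 = (0.05 + 1.167262) / (-0.68) = -1.7901,   |z_1| = 1.7901.
    z_2 = (0.05 - 1.167262) / (-0.68) = 1.643,   |z_2| = 1.643.
Moduli of all roots: 2.0000, 1.7901, 1.6430.
All moduli strictly greater than 1? Yes.
Verdict: Invertible.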